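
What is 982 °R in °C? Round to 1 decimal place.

°R = (°C + 273.15) × 9/5.
Applying the formula gives 272.4 °C.

272.4 degrees Celsius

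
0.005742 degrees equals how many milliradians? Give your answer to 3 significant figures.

0.100 milliradians

1 ° = 17.4533 mrad.
So 0.005742 × 17.4533 ≈ 0.100 mrad.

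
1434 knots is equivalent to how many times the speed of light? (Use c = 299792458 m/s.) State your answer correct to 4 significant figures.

2.461 × 10^-6 c

1 kn = 1.71600 × 10^-9 times the speed of light.
Then 1434 × 1.71600 × 10^-9 ≈ 2.461 × 10^-6 c.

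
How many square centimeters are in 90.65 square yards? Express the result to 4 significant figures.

757900 cm²

1 square yard = 8361.27 cm².
90.65 × 8361.27 ≈ 757900 cm².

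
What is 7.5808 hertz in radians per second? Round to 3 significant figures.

1 Hz = 6.28319 radians per second.
Thus 7.5808 × 6.28319 ≈ 47.6 rad/s.

47.6 rad/s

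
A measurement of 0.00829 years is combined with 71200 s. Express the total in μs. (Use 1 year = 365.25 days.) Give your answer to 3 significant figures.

0.00829 yr = 2.61613 × 10^11 μs and 71200 s = 7.12000 × 10^10 μs.
2.61613 × 10^11 + 7.12000 × 10^10 ≈ 3.33 × 10^11 μs.

3.33 × 10^11 μs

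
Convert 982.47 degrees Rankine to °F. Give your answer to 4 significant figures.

°R = °F + 459.67.
Applying the formula gives 522.8 °F.

522.8 °F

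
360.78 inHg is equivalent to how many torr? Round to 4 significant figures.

1 inch of mercury = 25.4000 torr.
Thus 360.78 × 25.4000 ≈ 9164 torr.

9164 torr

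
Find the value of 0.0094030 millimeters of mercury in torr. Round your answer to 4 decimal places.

0.0094 torr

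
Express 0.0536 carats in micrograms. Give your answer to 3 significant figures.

10700 micrograms

1 carat = 200000 μg.
Thus 0.0536 × 200000 ≈ 10700 μg.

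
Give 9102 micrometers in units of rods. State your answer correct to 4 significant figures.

0.001810 rod

1 μm = 1.98839e-7 rods.
So 9102 × 1.98839e-7 ≈ 0.001810 rod.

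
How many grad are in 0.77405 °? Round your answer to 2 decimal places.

1 degree = 1.11111 gradians.
Thus 0.77405 × 1.11111 ≈ 0.86 grad.

0.86 gradians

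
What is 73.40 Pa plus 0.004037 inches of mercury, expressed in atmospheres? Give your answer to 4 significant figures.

0.0008593 atmospheres

73.40 Pa = 0.000724402 atm and 0.004037 inHg = 0.000134921 atm.
0.000724402 + 0.000134921 ≈ 0.0008593 atm.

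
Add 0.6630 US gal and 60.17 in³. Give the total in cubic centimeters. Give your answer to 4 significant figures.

3496 cm³

0.6630 US gal = 2509.73 cm³ and 60.17 in³ = 986.010 cm³.
2509.73 + 986.010 ≈ 3496 cm³.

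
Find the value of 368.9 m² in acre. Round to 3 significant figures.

1 m² = 0.000247105 acre.
So 368.9 × 0.000247105 ≈ 0.0912 acre.

0.0912 acre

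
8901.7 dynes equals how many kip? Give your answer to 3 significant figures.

1 dyn = 2.24809 × 10^-9 kip.
Thus 8901.7 × 2.24809 × 10^-9 ≈ 2.00 × 10^-5 kip.

2.00 × 10^-5 kips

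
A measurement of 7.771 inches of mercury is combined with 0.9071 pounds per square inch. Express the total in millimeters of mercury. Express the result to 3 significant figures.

244 mmHg

7.771 inHg = 197.383 mmHg and 0.9071 psi = 46.9106 mmHg.
197.383 + 46.9106 ≈ 244 mmHg.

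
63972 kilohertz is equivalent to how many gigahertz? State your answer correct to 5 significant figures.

1 kHz = 1.00000 × 10^-6 gigahertz.
Then 63972 × 1.00000 × 10^-6 ≈ 0.063972 GHz.

0.063972 GHz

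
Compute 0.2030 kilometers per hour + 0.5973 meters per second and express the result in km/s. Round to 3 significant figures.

0.2030 km/h = 5.63889e-5 km/s and 0.5973 m/s = 0.000597300 km/s.
5.63889e-5 + 0.000597300 ≈ 0.000654 km/s.

0.000654 kilometers per second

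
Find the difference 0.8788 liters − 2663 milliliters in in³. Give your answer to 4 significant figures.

0.8788 L = 53.6277 in³ and 2663 mL = 162.506 in³.
53.6277 − 162.506 ≈ -108.9 in³.

-108.9 cubic inches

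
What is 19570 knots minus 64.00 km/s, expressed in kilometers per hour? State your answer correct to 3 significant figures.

19570 kn = 36243.6 km/h and 64.00 km/s = 230400 km/h.
36243.6 − 230400 ≈ -194000 km/h.

-194000 km/h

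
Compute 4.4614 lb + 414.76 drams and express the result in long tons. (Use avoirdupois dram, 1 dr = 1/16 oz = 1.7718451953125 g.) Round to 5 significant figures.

4.4614 lb = 0.00199170 long ton and 414.76 dr = 0.000723284 long ton.
0.00199170 + 0.000723284 ≈ 0.0027150 long ton.

0.0027150 long tons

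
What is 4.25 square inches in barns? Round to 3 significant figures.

1 in² = 6.45160 × 10^24 barn.
So 4.25 × 6.45160 × 10^24 ≈ 2.74 × 10^25 barn.

2.74 × 10^25 barn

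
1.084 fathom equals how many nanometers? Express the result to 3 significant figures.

1 fathom = 1.82880 × 10^9 nanometers.
1.084 × 1.82880 × 10^9 ≈ 1.98 × 10^9 nm.

1.98 × 10^9 nanometers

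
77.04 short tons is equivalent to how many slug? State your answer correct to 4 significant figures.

4789 slugs

1 short ton = 62.1619 slugs.
Then 77.04 × 62.1619 ≈ 4789 slug.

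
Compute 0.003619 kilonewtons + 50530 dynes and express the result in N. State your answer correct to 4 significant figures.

4.124 N

0.003619 kN = 3.61900 N and 50530 dyn = 0.505300 N.
3.61900 + 0.505300 ≈ 4.124 N.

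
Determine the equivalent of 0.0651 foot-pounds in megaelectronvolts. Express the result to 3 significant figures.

5.51e+11 megaelectronvolts

1 foot-pound = 8.46235e+12 MeV.
Thus 0.0651 × 8.46235e+12 ≈ 5.51e+11 MeV.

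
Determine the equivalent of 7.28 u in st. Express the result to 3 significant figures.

1.90 × 10^-27 st

1 atomic mass unit = 2.61490 × 10^-28 st.
So 7.28 × 2.61490 × 10^-28 ≈ 1.90 × 10^-27 st.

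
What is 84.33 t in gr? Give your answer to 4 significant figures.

1.301e+9 grains

1 metric ton = 1.54324e+7 grains.
Thus 84.33 × 1.54324e+7 ≈ 1.301e+9 gr.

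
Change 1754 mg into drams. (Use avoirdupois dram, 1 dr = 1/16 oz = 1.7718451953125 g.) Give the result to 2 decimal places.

0.99 dr

1 milligram = 0.000564383 dr.
So 1754 × 0.000564383 ≈ 0.99 dr.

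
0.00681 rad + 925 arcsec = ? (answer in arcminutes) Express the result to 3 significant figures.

38.8 arcminutes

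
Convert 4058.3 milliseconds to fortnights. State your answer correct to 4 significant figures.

3.355e-6 fortnight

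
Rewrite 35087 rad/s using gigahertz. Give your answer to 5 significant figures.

5.5843 × 10^-6 GHz

1 radian per second = 1.59155 × 10^-10 GHz.
Then 35087 × 1.59155 × 10^-10 ≈ 5.5843 × 10^-6 GHz.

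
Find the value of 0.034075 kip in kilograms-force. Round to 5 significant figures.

15.456 kilograms-force

1 kip = 453.592 kgf.
So 0.034075 × 453.592 ≈ 15.456 kgf.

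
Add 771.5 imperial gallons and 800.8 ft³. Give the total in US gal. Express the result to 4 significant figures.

771.5 imp gal = 926.533 US gal and 800.8 ft³ = 5990.40 US gal.
926.533 + 5990.40 ≈ 6917 US gal.

6917 US gallons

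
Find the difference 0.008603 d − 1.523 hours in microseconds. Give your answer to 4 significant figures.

-4.740 × 10^9 μs

0.008603 d = 7.43299 × 10^8 μs and 1.523 h = 5.48280 × 10^9 μs.
7.43299 × 10^8 − 5.48280 × 10^9 ≈ -4.740 × 10^9 μs.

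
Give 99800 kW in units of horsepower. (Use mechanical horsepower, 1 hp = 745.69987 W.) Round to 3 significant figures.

134000 hp

1 kilowatt = 1.34102 hp.
So 99800 × 1.34102 ≈ 134000 hp.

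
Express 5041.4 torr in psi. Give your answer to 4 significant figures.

97.48 psi

1 torr = 0.0193368 psi.
Thus 5041.4 × 0.0193368 ≈ 97.48 psi.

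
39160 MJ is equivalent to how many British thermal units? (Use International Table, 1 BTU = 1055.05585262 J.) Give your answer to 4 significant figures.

1 MJ = 947.817 BTU.
Thus 39160 × 947.817 ≈ 3.712e+7 BTU.

3.712e+7 BTU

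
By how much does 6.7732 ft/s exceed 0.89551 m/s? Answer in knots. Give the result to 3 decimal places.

2.272 kn

6.7732 ft/s = 4.01301 kn and 0.89551 m/s = 1.74073 kn.
4.01301 − 1.74073 ≈ 2.272 kn.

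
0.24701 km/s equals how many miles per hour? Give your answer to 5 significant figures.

552.55 mph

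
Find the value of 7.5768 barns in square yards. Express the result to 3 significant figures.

9.06 × 10^-28 yd²

1 barn = 1.19599 × 10^-28 yd².
So 7.5768 × 1.19599 × 10^-28 ≈ 9.06 × 10^-28 yd².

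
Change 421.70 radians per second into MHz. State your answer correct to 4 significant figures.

6.712 × 10^-5 MHz

1 radian per second = 1.59155 × 10^-7 MHz.
So 421.70 × 1.59155 × 10^-7 ≈ 6.712 × 10^-5 MHz.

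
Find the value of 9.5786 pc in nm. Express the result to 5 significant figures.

2.9556 × 10^26 nanometers

1 pc = 3.08568 × 10^25 nanometers.
So 9.5786 × 3.08568 × 10^25 ≈ 2.9556 × 10^26 nm.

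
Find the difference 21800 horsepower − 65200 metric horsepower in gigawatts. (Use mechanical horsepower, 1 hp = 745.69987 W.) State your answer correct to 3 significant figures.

-0.0317 GW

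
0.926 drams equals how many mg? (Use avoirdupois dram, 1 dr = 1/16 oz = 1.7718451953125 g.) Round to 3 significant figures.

1640 mg

1 dr = 1771.85 mg.
So 0.926 × 1771.85 ≈ 1640 mg.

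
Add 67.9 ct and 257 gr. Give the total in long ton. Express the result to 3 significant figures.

2.98 × 10^-5 long ton

67.9 ct = 1.33655 × 10^-5 long ton and 257 gr = 1.63903 × 10^-5 long ton.
1.33655 × 10^-5 + 1.63903 × 10^-5 ≈ 2.98 × 10^-5 long ton.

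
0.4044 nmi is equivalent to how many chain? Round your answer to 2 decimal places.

1 nautical mile = 92.0624 chains.
0.4044 × 92.0624 ≈ 37.23 chain.

37.23 chain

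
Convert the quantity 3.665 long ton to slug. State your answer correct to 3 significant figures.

255 slug

1 long ton = 69.6213 slugs.
3.665 × 69.6213 ≈ 255 slug.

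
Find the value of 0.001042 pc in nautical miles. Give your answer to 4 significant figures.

1.736e+10 nmi

1 parsec = 1.66613e+13 nmi.
So 0.001042 × 1.66613e+13 ≈ 1.736e+10 nmi.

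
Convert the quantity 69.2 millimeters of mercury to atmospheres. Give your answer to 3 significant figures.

0.0911 atm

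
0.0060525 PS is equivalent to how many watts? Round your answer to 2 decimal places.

1 metric horsepower = 735.499 W.
0.0060525 × 735.499 ≈ 4.45 W.

4.45 watts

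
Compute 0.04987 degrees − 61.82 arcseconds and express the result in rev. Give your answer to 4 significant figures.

9.083e-5 revolutions

0.04987 ° = 0.000138528 rev and 61.82 arcsec = 4.77006e-5 rev.
0.000138528 − 4.77006e-5 ≈ 9.083e-5 rev.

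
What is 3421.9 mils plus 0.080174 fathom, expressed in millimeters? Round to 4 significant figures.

233.5 millimeters

3421.9 mil = 86.9163 mm and 0.080174 fathom = 146.622 mm.
86.9163 + 146.622 ≈ 233.5 mm.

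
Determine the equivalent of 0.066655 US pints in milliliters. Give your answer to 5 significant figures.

1 US pt = 473.176 mL.
Thus 0.066655 × 473.176 ≈ 31.540 mL.

31.540 milliliters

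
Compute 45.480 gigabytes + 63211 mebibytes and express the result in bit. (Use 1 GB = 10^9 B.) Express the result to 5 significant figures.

8.9409e+11 bits

45.480 GB = 3.63840e+11 bit and 63211 MiB = 5.30252e+11 bit.
3.63840e+11 + 5.30252e+11 ≈ 8.9409e+11 bit.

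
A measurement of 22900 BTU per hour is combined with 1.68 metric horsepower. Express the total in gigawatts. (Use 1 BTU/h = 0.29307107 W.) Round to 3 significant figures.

22900 BTU/h = 6.71133e-6 GW and 1.68 PS = 1.23564e-6 GW.
6.71133e-6 + 1.23564e-6 ≈ 7.95e-6 GW.

7.95e-6 GW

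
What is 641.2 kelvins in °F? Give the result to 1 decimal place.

694.5 degrees Fahrenheit

K = (°F + 459.67) × 5/9.
Applying the formula gives 694.5 °F.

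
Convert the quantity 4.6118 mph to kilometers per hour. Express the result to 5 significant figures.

7.4220 kilometers per hour

1 mile per hour = 1.60934 km/h.
So 4.6118 × 1.60934 ≈ 7.4220 km/h.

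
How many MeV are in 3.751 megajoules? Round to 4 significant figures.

2.341 × 10^19 MeV

1 megajoule = 6.24151 × 10^18 megaelectronvolts.
3.751 × 6.24151 × 10^18 ≈ 2.341 × 10^19 MeV.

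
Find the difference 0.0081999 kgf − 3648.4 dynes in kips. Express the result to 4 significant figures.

9.876e-6 kip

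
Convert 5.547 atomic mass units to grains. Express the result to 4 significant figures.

1.421e-22 grains

1 atomic mass unit = 2.56260e-23 gr.
So 5.547 × 2.56260e-23 ≈ 1.421e-22 gr.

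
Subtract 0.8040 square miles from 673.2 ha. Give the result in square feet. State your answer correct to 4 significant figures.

5.005 × 10^7 ft²

673.2 ha = 7.24626 × 10^7 ft² and 0.8040 mi² = 2.24142 × 10^7 ft².
7.24626 × 10^7 − 2.24142 × 10^7 ≈ 5.005 × 10^7 ft².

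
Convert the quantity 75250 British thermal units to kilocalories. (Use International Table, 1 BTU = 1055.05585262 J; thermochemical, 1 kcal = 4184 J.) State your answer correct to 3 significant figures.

19000 kilocalories

1 BTU = 0.252164 kcal.
Thus 75250 × 0.252164 ≈ 19000 kcal.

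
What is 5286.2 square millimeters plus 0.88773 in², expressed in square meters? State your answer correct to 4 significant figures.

0.005859 m²

5286.2 mm² = 0.00528620 m² and 0.88773 in² = 0.000572728 m².
0.00528620 + 0.000572728 ≈ 0.005859 m².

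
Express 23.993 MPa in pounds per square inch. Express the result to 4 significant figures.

3480 pounds per square inch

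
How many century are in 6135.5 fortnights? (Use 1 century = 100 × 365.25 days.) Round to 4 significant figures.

1 fortnight = 0.000383299 centuries.
So 6135.5 × 0.000383299 ≈ 2.352 century.

2.352 century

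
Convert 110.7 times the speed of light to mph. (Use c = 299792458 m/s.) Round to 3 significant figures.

7.42 × 10^10 mph

1 c = 6.70617 × 10^8 mph.
110.7 × 6.70617 × 10^8 ≈ 7.42 × 10^10 mph.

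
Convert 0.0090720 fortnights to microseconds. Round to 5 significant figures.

1 fortnight = 1.20960e+12 μs.
Then 0.0090720 × 1.20960e+12 ≈ 1.0973e+10 μs.

1.0973e+10 μs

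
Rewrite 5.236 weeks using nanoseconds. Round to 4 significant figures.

1 week = 6.04800e+14 nanoseconds.
So 5.236 × 6.04800e+14 ≈ 3.167e+15 ns.

3.167e+15 ns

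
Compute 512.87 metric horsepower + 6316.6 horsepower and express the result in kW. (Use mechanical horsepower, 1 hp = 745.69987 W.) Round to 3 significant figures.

5090 kW

512.87 PS = 377.215 kW and 6316.6 hp = 4710.29 kW.
377.215 + 4710.29 ≈ 5090 kW.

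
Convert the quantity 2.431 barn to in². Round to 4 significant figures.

3.768e-25 square inches

1 barn = 1.55000e-25 square inches.
Thus 2.431 × 1.55000e-25 ≈ 3.768e-25 in².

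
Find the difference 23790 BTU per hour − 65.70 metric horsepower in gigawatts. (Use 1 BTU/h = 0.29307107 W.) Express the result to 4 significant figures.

-4.135e-5 GW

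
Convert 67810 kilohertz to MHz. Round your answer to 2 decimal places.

67.81 MHz

1 kilohertz = 0.00100000 MHz.
Then 67810 × 0.00100000 ≈ 67.81 MHz.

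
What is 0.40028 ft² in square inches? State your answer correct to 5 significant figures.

57.640 in²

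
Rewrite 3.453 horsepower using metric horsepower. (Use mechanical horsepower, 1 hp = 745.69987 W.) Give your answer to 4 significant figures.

1 horsepower = 1.01387 PS.
3.453 × 1.01387 ≈ 3.501 PS.

3.501 PS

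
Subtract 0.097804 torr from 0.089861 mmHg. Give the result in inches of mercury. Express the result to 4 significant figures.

-0.0003127 inches of mercury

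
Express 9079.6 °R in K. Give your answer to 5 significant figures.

5044.2 K

°R = K × 9/5.
Applying the formula gives 5044.2 K.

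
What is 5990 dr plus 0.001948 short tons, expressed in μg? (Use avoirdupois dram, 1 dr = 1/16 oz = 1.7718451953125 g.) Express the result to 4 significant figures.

1.238e+10 micrograms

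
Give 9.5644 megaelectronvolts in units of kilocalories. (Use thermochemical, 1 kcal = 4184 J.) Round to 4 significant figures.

3.662 × 10^-16 kcal

1 megaelectronvolt = 3.82929 × 10^-17 kcal.
Then 9.5644 × 3.82929 × 10^-17 ≈ 3.662 × 10^-16 kcal.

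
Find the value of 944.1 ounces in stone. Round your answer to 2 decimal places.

1 oz = 0.00446429 stone.
Thus 944.1 × 0.00446429 ≈ 4.21 st.

4.21 stone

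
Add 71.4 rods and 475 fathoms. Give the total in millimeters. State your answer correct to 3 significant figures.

1.23e+6 mm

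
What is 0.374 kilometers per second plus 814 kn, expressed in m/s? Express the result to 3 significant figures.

0.374 km/s = 374.000 m/s and 814 kn = 418.758 m/s.
374.000 + 418.758 ≈ 793 m/s.

793 meters per second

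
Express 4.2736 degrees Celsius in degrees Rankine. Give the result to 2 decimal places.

499.36 °R

°R = (°C + 273.15) × 9/5.
Applying the formula gives 499.36 °R.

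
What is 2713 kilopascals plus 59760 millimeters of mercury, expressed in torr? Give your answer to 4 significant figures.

80110 torr

2713 kPa = 20349.2 torr and 59760 mmHg = 59760.0 torr.
20349.2 + 59760.0 ≈ 80110 torr.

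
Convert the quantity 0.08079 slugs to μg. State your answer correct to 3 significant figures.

1 slug = 1.45939e+10 μg.
So 0.08079 × 1.45939e+10 ≈ 1.18e+9 μg.

1.18e+9 micrograms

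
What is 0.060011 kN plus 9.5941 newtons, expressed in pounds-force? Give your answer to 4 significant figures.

15.65 lbf

0.060011 kN = 13.4910 lbf and 9.5941 N = 2.15684 lbf.
13.4910 + 2.15684 ≈ 15.65 lbf.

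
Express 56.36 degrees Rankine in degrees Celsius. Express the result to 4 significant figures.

-241.8 °C

°R = (°C + 273.15) × 9/5.
Applying the formula gives -241.8 °C.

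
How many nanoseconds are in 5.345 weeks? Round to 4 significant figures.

1 week = 6.04800 × 10^14 ns.
Then 5.345 × 6.04800 × 10^14 ≈ 3.233 × 10^15 ns.

3.233 × 10^15 ns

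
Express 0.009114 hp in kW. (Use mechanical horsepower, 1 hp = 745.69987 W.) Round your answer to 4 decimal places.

1 horsepower = 0.745700 kW.
So 0.009114 × 0.745700 ≈ 0.0068 kW.

0.0068 kilowatts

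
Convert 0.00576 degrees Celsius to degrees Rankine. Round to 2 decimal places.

°R = (°C + 273.15) × 9/5.
Applying the formula gives 491.68 °R.

491.68 degrees Rankine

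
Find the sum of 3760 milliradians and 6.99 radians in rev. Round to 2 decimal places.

1.71 rev

3760 mrad = 0.598423 rev and 6.99 rad = 1.11249 rev.
0.598423 + 1.11249 ≈ 1.71 rev.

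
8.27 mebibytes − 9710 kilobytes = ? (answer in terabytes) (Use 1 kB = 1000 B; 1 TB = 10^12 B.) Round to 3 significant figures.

-1.04 × 10^-6 terabytes

8.27 MiB = 8.67172 × 10^-6 TB and 9710 kB = 9.71000 × 10^-6 TB.
8.67172 × 10^-6 − 9.71000 × 10^-6 ≈ -1.04 × 10^-6 TB.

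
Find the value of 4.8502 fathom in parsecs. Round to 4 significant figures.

1 fathom = 5.92674e-17 pc.
So 4.8502 × 5.92674e-17 ≈ 2.875e-16 pc.

2.875e-16 parsecs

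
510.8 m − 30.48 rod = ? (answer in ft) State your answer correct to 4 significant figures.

1173 feet

510.8 m = 1675.85 ft and 30.48 rod = 502.920 ft.
1675.85 − 502.920 ≈ 1173 ft.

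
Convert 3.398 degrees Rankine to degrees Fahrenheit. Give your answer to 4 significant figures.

-456.3 degrees Fahrenheit

°R = °F + 459.67.
Applying the formula gives -456.3 °F.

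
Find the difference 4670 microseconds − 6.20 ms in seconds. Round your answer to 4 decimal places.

-0.0015 s

4670 μs = 0.00467000 s and 6.20 ms = 0.00620000 s.
0.00467000 − 0.00620000 ≈ -0.0015 s.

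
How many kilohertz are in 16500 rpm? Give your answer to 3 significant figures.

0.275 kilohertz

1 rpm = 1.66667 × 10^-5 kilohertz.
Thus 16500 × 1.66667 × 10^-5 ≈ 0.275 kHz.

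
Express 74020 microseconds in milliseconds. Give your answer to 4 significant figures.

1 μs = 0.00100000 ms.
So 74020 × 0.00100000 ≈ 74.02 ms.

74.02 milliseconds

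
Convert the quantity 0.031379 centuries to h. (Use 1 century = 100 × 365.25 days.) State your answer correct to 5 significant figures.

1 century = 876600 h.
So 0.031379 × 876600 ≈ 27507 h.

27507 h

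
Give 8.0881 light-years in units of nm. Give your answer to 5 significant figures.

1 ly = 9.46073e+24 nm.
So 8.0881 × 9.46073e+24 ≈ 7.6519e+25 nm.

7.6519e+25 nm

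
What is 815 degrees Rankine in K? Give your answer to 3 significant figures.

453 K

°R = K × 9/5.
Applying the formula gives 453 K.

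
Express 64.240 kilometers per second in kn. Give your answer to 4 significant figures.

1 kilometer per second = 1943.84 kn.
Thus 64.240 × 1943.84 ≈ 124900 kn.

124900 kn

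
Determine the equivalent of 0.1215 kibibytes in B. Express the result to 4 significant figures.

124.4 B

1 kibibyte = 1024.00 bytes.
Thus 0.1215 × 1024.00 ≈ 124.4 B.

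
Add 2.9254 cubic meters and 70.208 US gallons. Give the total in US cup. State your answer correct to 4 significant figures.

13490 US cup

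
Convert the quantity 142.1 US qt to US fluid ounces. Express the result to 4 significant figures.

1 US quart = 32.0000 US fl oz.
142.1 × 32.0000 ≈ 4547 US fl oz.

4547 US fl oz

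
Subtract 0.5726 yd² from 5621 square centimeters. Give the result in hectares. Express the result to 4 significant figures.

5621 cm² = 5.62100e-5 ha and 0.5726 yd² = 4.78767e-5 ha.
5.62100e-5 − 4.78767e-5 ≈ 8.333e-6 ha.

8.333e-6 hectares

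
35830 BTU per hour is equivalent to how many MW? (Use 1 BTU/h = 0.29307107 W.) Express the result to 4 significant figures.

1 BTU/h = 2.93071e-7 megawatts.
Then 35830 × 2.93071e-7 ≈ 0.01050 MW.

0.01050 megawatts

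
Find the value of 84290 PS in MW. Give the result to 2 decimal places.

1 metric horsepower = 0.000735499 megawatts.
So 84290 × 0.000735499 ≈ 62.00 MW.

62.00 MW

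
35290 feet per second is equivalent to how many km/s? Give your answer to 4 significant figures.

10.76 km/s

1 ft/s = 0.000304800 km/s.
Thus 35290 × 0.000304800 ≈ 10.76 km/s.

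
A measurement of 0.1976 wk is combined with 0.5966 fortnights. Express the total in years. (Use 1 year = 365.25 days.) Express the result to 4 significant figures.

0.1976 wk = 0.00378700 yr and 0.5966 fortnight = 0.0228676 yr.
0.00378700 + 0.0228676 ≈ 0.02665 yr.

0.02665 yr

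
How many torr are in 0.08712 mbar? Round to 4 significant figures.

1 mbar = 0.750062 torr.
0.08712 × 0.750062 ≈ 0.06535 torr.

0.06535 torr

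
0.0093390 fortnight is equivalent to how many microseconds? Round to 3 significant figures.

1.13 × 10^10 μs

1 fortnight = 1.20960 × 10^12 μs.
Thus 0.0093390 × 1.20960 × 10^12 ≈ 1.13 × 10^10 μs.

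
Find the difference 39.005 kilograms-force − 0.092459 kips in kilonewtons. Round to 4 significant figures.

39.005 kgf = 0.382508 kN and 0.092459 kip = 0.411278 kN.
0.382508 − 0.411278 ≈ -0.02877 kN.

-0.02877 kilonewtons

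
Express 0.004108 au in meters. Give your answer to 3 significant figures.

6.15 × 10^8 m

1 au = 1.49598 × 10^11 meters.
Then 0.004108 × 1.49598 × 10^11 ≈ 6.15 × 10^8 m.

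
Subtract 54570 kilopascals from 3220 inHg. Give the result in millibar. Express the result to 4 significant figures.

3220 inHg = 109042 mbar and 54570 kPa = 545700 mbar.
109042 − 545700 ≈ -436700 mbar.

-436700 mbar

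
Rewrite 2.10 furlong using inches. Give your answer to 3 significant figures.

1 furlong = 7920.00 inches.
Thus 2.10 × 7920.00 ≈ 16600 in.

16600 in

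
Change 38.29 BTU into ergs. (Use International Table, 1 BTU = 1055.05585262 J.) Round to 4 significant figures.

1 BTU = 1.05506 × 10^10 erg.
Thus 38.29 × 1.05506 × 10^10 ≈ 4.040 × 10^11 erg.

4.040 × 10^11 erg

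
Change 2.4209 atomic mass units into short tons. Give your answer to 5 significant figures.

4.4313 × 10^-30 short tons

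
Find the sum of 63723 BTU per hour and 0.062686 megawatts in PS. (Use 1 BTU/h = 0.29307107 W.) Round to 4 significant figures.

63723 BTU/h = 25.3914 PS and 0.062686 MW = 85.2292 PS.
25.3914 + 85.2292 ≈ 110.6 PS.

110.6 PS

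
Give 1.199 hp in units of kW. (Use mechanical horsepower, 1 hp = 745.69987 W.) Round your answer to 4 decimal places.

1 hp = 0.745700 kW.
So 1.199 × 0.745700 ≈ 0.8941 kW.

0.8941 kW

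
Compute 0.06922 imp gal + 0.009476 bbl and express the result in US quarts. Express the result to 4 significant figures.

1.924 US qt

0.06922 imp gal = 0.332519 US qt and 0.009476 bbl = 1.59197 US qt.
0.332519 + 1.59197 ≈ 1.924 US qt.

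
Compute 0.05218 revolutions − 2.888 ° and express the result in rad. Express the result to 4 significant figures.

0.05218 rev = 0.327857 rad and 2.888 ° = 0.0504051 rad.
0.327857 − 0.0504051 ≈ 0.2775 rad.

0.2775 rad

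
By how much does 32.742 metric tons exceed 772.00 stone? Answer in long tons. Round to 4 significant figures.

27.40 long tons

32.742 t = 32.2249 long ton and 772.00 st = 4.82500 long ton.
32.2249 − 4.82500 ≈ 27.40 long ton.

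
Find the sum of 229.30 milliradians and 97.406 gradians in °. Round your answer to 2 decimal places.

229.30 mrad = 13.1379 ° and 97.406 grad = 87.6654 °.
13.1379 + 87.6654 ≈ 100.80 °.

100.80 degrees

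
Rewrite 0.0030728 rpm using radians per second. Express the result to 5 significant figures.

1 rpm = 0.104720 rad/s.
Thus 0.0030728 × 0.104720 ≈ 0.00032178 rad/s.

0.00032178 rad/s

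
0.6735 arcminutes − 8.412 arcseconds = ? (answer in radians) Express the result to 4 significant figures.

0.0001551 rad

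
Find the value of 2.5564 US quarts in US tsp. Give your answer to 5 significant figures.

490.83 US tsp

1 US qt = 192.000 US teaspoons.
So 2.5564 × 192.000 ≈ 490.83 US tsp.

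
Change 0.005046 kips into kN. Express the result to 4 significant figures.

0.02245 kilonewtons

1 kip = 4.44822 kN.
So 0.005046 × 4.44822 ≈ 0.02245 kN.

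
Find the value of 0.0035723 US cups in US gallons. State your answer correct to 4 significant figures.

1 US cup = 0.0625000 US gal.
Then 0.0035723 × 0.0625000 ≈ 0.0002233 US gal.

0.0002233 US gallons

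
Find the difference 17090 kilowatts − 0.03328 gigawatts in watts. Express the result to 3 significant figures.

17090 kW = 1.70900 × 10^7 W and 0.03328 GW = 3.32800 × 10^7 W.
1.70900 × 10^7 − 3.32800 × 10^7 ≈ -1.62 × 10^7 W.

-1.62 × 10^7 watts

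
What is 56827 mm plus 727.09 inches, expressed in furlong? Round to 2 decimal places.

56827 mm = 0.282485 furlong and 727.09 in = 0.0918043 furlong.
0.282485 + 0.0918043 ≈ 0.37 furlong.

0.37 furlongs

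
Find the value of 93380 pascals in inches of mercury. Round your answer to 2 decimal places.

1 pascal = 0.000295300 inHg.
93380 × 0.000295300 ≈ 27.58 inHg.

27.58 inches of mercury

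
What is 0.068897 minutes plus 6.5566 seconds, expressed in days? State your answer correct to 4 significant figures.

0.0001237 d

0.068897 min = 4.78451 × 10^-5 d and 6.5566 s = 7.58866 × 10^-5 d.
4.78451 × 10^-5 + 7.58866 × 10^-5 ≈ 0.0001237 d.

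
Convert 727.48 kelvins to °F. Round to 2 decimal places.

K = (°F + 459.67) × 5/9.
Applying the formula gives 849.79 °F.

849.79 °F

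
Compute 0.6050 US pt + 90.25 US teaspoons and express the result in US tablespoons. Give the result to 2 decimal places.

0.6050 US pt = 19.3600 US tbsp and 90.25 US tsp = 30.0833 US tbsp.
19.3600 + 30.0833 ≈ 49.44 US tbsp.

49.44 US tablespoons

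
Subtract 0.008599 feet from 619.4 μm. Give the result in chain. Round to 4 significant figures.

619.4 μm = 3.07902 × 10^-5 chain and 0.008599 ft = 0.000130288 chain.
3.07902 × 10^-5 − 0.000130288 ≈ -9.950 × 10^-5 chain.

-9.950 × 10^-5 chain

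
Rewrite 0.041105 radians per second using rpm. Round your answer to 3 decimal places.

0.393 rpm

1 rad/s = 9.54930 rpm.
Then 0.041105 × 9.54930 ≈ 0.393 rpm.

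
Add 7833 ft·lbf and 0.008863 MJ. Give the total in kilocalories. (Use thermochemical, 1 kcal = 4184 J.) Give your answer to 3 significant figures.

7833 ft·lbf = 2.53827 kcal and 0.008863 MJ = 2.11831 kcal.
2.53827 + 2.11831 ≈ 4.66 kcal.

4.66 kcal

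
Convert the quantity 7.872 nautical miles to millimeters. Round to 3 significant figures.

1.46 × 10^7 mm

1 nmi = 1.85200 × 10^6 millimeters.
7.872 × 1.85200 × 10^6 ≈ 1.46 × 10^7 mm.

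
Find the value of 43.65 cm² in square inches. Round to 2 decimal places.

6.77 square inches

1 square centimeter = 0.155000 square inches.
43.65 × 0.155000 ≈ 6.77 in².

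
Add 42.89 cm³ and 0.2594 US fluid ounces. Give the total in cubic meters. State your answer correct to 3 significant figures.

42.89 cm³ = 4.28900e-5 m³ and 0.2594 US fl oz = 7.67137e-6 m³.
4.28900e-5 + 7.67137e-6 ≈ 5.06e-5 m³.

5.06e-5 m³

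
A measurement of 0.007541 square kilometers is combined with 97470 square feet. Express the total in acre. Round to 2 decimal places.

4.10 acre

0.007541 km² = 1.86342 acre and 97470 ft² = 2.23760 acre.
1.86342 + 2.23760 ≈ 4.10 acre.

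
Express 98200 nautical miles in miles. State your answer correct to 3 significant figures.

1 nmi = 1.15078 mi.
Thus 98200 × 1.15078 ≈ 113000 mi.

113000 mi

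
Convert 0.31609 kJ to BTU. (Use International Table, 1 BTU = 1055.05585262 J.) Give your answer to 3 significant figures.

0.300 British thermal units

1 kilojoule = 0.947817 British thermal units.
0.31609 × 0.947817 ≈ 0.300 BTU.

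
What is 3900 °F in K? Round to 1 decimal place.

2422.0 K

K = (°F + 459.67) × 5/9.
Applying the formula gives 2422.0 K.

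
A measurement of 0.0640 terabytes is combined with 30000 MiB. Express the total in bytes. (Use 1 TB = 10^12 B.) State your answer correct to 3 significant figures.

9.55e+10 B

0.0640 TB = 6.40000e+10 B and 30000 MiB = 3.14573e+10 B.
6.40000e+10 + 3.14573e+10 ≈ 9.55e+10 B.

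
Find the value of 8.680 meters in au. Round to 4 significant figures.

1 meter = 6.68459e-12 au.
So 8.680 × 6.68459e-12 ≈ 5.802e-11 au.

5.802e-11 au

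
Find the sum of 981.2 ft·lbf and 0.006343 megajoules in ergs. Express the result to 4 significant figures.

981.2 ft·lbf = 1.33033 × 10^10 erg and 0.006343 MJ = 6.34300 × 10^10 erg.
1.33033 × 10^10 + 6.34300 × 10^10 ≈ 7.673 × 10^10 erg.

7.673 × 10^10 erg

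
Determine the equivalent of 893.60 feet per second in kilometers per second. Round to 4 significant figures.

1 foot per second = 0.000304800 kilometers per second.
Thus 893.60 × 0.000304800 ≈ 0.2724 km/s.

0.2724 km/s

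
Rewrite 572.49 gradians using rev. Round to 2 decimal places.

1.43 revolutions

1 grad = 0.00250000 revolutions.
Then 572.49 × 0.00250000 ≈ 1.43 rev.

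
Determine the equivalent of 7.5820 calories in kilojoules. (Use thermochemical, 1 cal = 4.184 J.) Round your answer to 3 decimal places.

1 cal = 0.00418400 kilojoules.
Thus 7.5820 × 0.00418400 ≈ 0.032 kJ.

0.032 kilojoules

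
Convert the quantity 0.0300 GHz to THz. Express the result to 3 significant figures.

3.00 × 10^-5 THz

1 GHz = 0.00100000 THz.
0.0300 × 0.00100000 ≈ 3.00 × 10^-5 THz.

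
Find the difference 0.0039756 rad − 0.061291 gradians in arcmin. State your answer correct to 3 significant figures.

10.4 arcmin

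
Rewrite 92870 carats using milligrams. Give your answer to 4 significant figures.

1.857 × 10^7 mg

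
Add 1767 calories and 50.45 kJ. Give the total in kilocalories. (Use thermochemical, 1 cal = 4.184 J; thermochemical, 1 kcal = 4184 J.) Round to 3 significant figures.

1767 cal = 1.76700 kcal and 50.45 kJ = 12.0578 kcal.
1.76700 + 12.0578 ≈ 13.8 kcal.

13.8 kilocalories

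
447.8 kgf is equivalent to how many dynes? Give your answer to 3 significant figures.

4.39e+8 dynes

1 kgf = 980665 dyn.
447.8 × 980665 ≈ 4.39e+8 dyn.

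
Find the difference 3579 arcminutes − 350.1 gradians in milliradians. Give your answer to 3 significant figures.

-4460 mrad

3579 arcmin = 1041.09 mrad and 350.1 grad = 5499.36 mrad.
1041.09 − 5499.36 ≈ -4460 mrad.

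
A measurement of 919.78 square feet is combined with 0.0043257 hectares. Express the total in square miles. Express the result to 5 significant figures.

919.78 ft² = 3.29926e-5 mi² and 0.0043257 ha = 1.67016e-5 mi².
3.29926e-5 + 1.67016e-5 ≈ 4.9694e-5 mi².

4.9694e-5 mi²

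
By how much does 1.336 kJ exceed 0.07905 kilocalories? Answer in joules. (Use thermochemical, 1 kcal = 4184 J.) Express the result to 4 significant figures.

1005 J

1.336 kJ = 1336.00 J and 0.07905 kcal = 330.745 J.
1336.00 − 330.745 ≈ 1005 J.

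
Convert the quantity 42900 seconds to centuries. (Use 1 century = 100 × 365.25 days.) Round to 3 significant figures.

1.36e-5 century

1 second = 3.16881e-10 century.
So 42900 × 3.16881e-10 ≈ 1.36e-5 century.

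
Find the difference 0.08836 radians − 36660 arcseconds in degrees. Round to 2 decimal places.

0.08836 rad = 5.06266 ° and 36660 arcsec = 10.1833 °.
5.06266 − 10.1833 ≈ -5.12 °.

-5.12 degrees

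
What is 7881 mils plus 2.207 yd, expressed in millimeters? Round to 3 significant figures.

2220 mm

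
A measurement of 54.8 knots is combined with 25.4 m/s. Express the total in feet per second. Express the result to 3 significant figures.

54.8 kn = 92.4920 ft/s and 25.4 m/s = 83.3333 ft/s.
92.4920 + 83.3333 ≈ 176 ft/s.

176 ft/s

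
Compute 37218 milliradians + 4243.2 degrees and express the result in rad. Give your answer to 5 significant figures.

111.28 radians

37218 mrad = 37.2180 rad and 4243.2 ° = 74.0578 rad.
37.2180 + 74.0578 ≈ 111.28 rad.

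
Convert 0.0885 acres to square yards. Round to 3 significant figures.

1 acre = 4840.00 yd².
0.0885 × 4840.00 ≈ 428 yd².

428 square yards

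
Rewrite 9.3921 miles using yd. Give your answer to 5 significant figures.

16530 yards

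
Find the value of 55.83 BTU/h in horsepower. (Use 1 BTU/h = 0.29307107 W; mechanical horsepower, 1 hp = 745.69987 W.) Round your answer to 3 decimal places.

0.022 horsepower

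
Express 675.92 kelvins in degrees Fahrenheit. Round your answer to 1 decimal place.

757.0 °F

K = (°F + 459.67) × 5/9.
Applying the formula gives 757.0 °F.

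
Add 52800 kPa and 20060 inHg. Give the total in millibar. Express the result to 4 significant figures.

52800 kPa = 528000 mbar and 20060 inHg = 679310 mbar.
528000 + 679310 ≈ 1.207e+6 mbar.

1.207e+6 mbar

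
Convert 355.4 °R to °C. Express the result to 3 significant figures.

-75.7 degrees Celsius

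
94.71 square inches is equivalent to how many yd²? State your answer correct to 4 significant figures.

0.07308 square yards

1 square inch = 0.000771605 yd².
Thus 94.71 × 0.000771605 ≈ 0.07308 yd².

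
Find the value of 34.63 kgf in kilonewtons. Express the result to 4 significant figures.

0.3396 kN

1 kgf = 0.00980665 kN.
34.63 × 0.00980665 ≈ 0.3396 kN.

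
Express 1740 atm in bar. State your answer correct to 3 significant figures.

1760 bar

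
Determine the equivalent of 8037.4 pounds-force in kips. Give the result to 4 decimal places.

8.0374 kip

1 lbf = 0.00100000 kip.
8037.4 × 0.00100000 ≈ 8.0374 kip.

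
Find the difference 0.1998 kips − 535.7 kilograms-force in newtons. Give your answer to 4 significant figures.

-4365 N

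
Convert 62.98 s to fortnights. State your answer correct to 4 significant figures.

1 s = 8.26720 × 10^-7 fortnight.
Thus 62.98 × 8.26720 × 10^-7 ≈ 5.207 × 10^-5 fortnight.

5.207 × 10^-5 fortnight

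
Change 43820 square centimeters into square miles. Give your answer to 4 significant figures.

1 cm² = 3.86102e-11 mi².
Then 43820 × 3.86102e-11 ≈ 1.692e-6 mi².

1.692e-6 mi²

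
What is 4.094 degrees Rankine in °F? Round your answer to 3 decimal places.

-455.576 degrees Fahrenheit

°R = °F + 459.67.
Applying the formula gives -455.576 °F.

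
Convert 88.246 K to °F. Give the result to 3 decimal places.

-300.827 °F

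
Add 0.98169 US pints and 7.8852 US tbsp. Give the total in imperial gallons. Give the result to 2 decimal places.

0.13 imp gal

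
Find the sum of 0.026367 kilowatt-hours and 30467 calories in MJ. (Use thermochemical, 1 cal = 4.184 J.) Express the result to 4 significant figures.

0.2224 MJ

0.026367 kWh = 0.0949212 MJ and 30467 cal = 0.127474 MJ.
0.0949212 + 0.127474 ≈ 0.2224 MJ.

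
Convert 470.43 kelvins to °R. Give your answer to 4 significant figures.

846.8 °R

°R = K × 9/5.
Applying the formula gives 846.8 °R.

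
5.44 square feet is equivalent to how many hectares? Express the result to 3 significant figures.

1 ft² = 9.29030 × 10^-6 ha.
5.44 × 9.29030 × 10^-6 ≈ 5.05 × 10^-5 ha.

5.05 × 10^-5 ha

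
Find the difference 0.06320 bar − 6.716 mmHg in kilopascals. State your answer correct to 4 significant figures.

5.425 kilopascals

0.06320 bar = 6.32000 kPa and 6.716 mmHg = 0.895393 kPa.
6.32000 − 0.895393 ≈ 5.425 kPa.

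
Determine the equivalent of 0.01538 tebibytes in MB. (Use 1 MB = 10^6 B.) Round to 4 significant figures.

16910 megabytes

1 tebibyte = 1.09951 × 10^6 MB.
Then 0.01538 × 1.09951 × 10^6 ≈ 16910 MB.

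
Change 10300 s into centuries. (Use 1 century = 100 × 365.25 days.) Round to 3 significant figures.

1 second = 3.16881 × 10^-10 centuries.
So 10300 × 3.16881 × 10^-10 ≈ 3.26 × 10^-6 century.

3.26 × 10^-6 century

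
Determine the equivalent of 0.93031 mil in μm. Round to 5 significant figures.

23.630 μm

1 mil = 25.4000 micrometers.
Then 0.93031 × 25.4000 ≈ 23.630 μm.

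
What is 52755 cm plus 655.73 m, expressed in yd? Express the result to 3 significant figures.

52755 cm = 576.936 yd and 655.73 m = 717.115 yd.
576.936 + 717.115 ≈ 1290 yd.

1290 yards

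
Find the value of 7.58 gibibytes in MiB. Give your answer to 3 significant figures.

7760 MiB

1 gibibyte = 1024.00 mebibytes.
Then 7.58 × 1024.00 ≈ 7760 MiB.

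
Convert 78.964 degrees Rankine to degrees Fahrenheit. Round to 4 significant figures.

°R = °F + 459.67.
Applying the formula gives -380.7 °F.

-380.7 °F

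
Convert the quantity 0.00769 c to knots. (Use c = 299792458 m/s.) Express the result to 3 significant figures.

4.48 × 10^6 kn

1 c = 5.82750 × 10^8 kn.
Then 0.00769 × 5.82750 × 10^8 ≈ 4.48 × 10^6 kn.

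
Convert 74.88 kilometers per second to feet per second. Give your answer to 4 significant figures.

1 kilometer per second = 3280.84 ft/s.
Thus 74.88 × 3280.84 ≈ 245700 ft/s.

245700 ft/s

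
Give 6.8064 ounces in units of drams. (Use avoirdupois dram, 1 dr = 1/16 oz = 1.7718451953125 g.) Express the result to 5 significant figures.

1 oz = 16.0000 drams.
Thus 6.8064 × 16.0000 ≈ 108.90 dr.

108.90 dr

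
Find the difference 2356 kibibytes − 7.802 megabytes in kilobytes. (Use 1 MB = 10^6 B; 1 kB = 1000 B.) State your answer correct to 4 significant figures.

-5389 kB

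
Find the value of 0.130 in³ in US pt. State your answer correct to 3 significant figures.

0.00450 US pints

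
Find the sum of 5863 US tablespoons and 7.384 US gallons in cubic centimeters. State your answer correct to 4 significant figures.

114600 cm³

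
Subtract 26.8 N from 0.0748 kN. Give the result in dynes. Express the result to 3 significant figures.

4.80e+6 dyn

0.0748 kN = 7.48000e+6 dyn and 26.8 N = 2.68000e+6 dyn.
7.48000e+6 − 2.68000e+6 ≈ 4.80e+6 dyn.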